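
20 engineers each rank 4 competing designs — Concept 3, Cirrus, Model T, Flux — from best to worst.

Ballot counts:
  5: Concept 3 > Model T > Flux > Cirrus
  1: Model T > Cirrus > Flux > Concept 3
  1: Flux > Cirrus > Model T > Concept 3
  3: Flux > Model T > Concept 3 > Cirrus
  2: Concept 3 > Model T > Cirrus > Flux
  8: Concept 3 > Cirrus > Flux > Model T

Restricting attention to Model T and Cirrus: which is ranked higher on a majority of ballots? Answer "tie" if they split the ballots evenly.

Ballots ranking Model T above Cirrus: 5 + 1 + 3 + 2 = 11.
Ballots ranking Cirrus above Model T: 20 − 11 = 9.
Model T wins the head-to-head 11–9.

Model T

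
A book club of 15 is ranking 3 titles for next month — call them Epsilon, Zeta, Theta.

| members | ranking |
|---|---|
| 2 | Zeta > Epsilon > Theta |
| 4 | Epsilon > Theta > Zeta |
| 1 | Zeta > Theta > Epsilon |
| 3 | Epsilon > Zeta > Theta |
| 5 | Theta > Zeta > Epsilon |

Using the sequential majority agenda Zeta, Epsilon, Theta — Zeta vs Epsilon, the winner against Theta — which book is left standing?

Round 1: Zeta vs Epsilon — 8–7, Zeta advances.
Round 2: Zeta vs Theta — 6–9, Theta advances.
The agenda winner is Theta.

Theta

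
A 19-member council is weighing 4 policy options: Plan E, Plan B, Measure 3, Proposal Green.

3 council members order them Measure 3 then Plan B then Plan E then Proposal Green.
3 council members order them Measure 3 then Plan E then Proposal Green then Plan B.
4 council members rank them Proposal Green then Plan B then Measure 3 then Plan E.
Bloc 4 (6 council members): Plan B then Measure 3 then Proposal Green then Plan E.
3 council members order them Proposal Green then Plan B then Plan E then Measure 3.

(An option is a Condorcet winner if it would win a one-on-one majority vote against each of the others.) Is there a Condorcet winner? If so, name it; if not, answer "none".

none

Check each pair by majority over 19 ballots:
Plan E vs Plan B: 3 to 16, Plan B.
Plan E vs Measure 3: 3 to 16, Measure 3.
Plan E vs Proposal Green: Plan E preferred on 3+3 = 6 ballots; Proposal Green wins 13–6.
Plan B vs Measure 3: Plan B preferred on 4+6+3 = 13 ballots; Plan B wins 13–6.
Plan B vs Proposal Green: Plan B preferred on 3+6 = 9 ballots; Proposal Green wins 10–9.
Measure 3 vs Proposal Green: 12 to 7, Measure 3.
Every option loses at least once (Plan E loses to Plan B; Plan B loses to Proposal Green; Measure 3 loses to Plan B; Proposal Green loses to Measure 3). The majority relation contains the cycle Plan B → Measure 3 → Proposal Green → Plan B, so there is no Condorcet winner.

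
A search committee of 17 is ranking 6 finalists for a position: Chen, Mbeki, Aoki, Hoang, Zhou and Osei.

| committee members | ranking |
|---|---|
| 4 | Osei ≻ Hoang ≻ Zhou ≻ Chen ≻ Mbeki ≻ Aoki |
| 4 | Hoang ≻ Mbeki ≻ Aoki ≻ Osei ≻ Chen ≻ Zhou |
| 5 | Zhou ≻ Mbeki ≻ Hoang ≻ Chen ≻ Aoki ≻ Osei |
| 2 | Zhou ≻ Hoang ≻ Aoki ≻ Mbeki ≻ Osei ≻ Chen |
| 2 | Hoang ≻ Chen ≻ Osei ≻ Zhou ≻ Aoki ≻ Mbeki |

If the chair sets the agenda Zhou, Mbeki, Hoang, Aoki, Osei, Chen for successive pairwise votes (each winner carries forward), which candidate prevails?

Round 1: Zhou vs Mbeki — 13–4, Zhou advances.
Round 2: Zhou vs Hoang — 7–10, Hoang advances.
Round 3: Hoang vs Aoki — 17–0, Hoang advances.
Round 4: Hoang vs Osei — 13–4, Hoang advances.
Round 5: Hoang vs Chen — 17–0, Hoang advances.
Hoang survives the agenda.

Hoang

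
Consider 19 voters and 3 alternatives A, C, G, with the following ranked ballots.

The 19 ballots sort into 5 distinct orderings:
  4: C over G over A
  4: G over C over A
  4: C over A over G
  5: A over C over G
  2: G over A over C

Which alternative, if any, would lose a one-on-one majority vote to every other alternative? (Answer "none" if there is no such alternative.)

Head-to-head results (19 voters):
A vs C: C, 12–7.
A vs G: A preferred on 4+5 = 9 ballots; G wins 10–9.
C vs G: C is ranked higher on 4+4+5 = 13 ballots, G on 6. C wins 13–6.
A is beaten in every head-to-head and is the Condorcet loser.

A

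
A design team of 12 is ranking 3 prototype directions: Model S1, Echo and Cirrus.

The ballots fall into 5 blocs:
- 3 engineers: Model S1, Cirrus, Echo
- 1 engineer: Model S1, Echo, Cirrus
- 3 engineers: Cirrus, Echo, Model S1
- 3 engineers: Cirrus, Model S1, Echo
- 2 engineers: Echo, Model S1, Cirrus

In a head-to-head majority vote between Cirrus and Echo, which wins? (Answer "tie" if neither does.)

Ballots ranking Cirrus above Echo: 3 + 3 + 3 = 9.
Ballots ranking Echo above Cirrus: 12 − 9 = 3.
Cirrus wins the head-to-head 9–3.

Cirrus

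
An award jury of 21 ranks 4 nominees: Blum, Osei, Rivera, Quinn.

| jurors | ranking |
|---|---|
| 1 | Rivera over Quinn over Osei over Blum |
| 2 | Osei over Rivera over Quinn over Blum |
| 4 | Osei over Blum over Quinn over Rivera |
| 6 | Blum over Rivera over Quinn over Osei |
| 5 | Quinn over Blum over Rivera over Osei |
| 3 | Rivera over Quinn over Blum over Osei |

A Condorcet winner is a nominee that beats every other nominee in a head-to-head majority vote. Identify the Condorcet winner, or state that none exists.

Head-to-head results (21 jurors):
Blum vs Osei: Blum, 14–7.
Blum–Rivera: Blum 15–6.
Blum vs Quinn: Quinn wins 11–10.
Osei–Rivera: Rivera 15–6.
Osei–Quinn: Quinn 15–6.
Rivera vs Quinn: Rivera, 12–9.
No nominee is unbeaten: Blum loses to Quinn; Osei loses to Blum; Rivera loses to Blum; Quinn loses to Rivera. In particular Blum > Rivera > Quinn > Blum is a majority cycle — no Condorcet winner exists.

none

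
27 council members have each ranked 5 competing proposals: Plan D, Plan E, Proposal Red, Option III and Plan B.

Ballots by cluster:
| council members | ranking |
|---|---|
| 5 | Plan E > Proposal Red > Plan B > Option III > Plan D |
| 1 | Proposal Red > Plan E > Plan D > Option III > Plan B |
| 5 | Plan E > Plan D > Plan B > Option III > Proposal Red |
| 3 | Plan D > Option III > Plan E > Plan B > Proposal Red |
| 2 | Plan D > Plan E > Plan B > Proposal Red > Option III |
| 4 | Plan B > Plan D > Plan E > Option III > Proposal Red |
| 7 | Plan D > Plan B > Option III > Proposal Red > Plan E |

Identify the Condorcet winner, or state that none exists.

Pairwise majorities:
Plan D vs Plan E: Plan D wins 16–11.
Plan D vs Proposal Red: Plan D, 21–6.
Plan D vs Option III: Plan D wins 22–5.
Plan D vs Plan B: Plan D wins 18–9.
Plan E–Proposal Red: Plan E 19–8.
Plan E vs Option III: Plan E, 17–10.
Plan E vs Plan B: Plan E wins 16–11.
Proposal Red vs Option III: Option III wins 19–8.
Proposal Red vs Plan B: Plan B wins 21–6.
Option III vs Plan B: Plan B, 23–4.
Plan D beats each of Plan E, Proposal Red, Option III, Plan B — Plan D is the Condorcet winner.

Plan D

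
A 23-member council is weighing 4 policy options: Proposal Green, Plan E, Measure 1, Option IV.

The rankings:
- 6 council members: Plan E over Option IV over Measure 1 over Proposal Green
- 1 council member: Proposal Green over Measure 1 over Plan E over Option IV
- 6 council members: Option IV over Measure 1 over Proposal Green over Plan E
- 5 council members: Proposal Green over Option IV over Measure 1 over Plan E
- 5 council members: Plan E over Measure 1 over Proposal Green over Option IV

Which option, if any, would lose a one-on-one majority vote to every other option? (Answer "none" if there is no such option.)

Pairwise majorities:
Proposal Green vs Plan E: Proposal Green is ranked higher on 1+6+5 = 12 ballots, Plan E on 11. Proposal Green wins 12–11.
Proposal Green vs Measure 1: Proposal Green is ranked higher on 1+5 = 6 ballots, Measure 1 on 17. Measure 1 wins 17–6.
Proposal Green vs Option IV: Option IV, 12–11.
Plan E vs Measure 1: Measure 1, 12–11.
Plan E vs Option IV: Plan E wins 12–11.
Measure 1–Option IV: Option IV 17–6.
No option is winless: Proposal Green beats Plan E; Plan E beats Option IV; Measure 1 beats Proposal Green; Option IV beats Proposal Green. There is no Condorcet loser.

none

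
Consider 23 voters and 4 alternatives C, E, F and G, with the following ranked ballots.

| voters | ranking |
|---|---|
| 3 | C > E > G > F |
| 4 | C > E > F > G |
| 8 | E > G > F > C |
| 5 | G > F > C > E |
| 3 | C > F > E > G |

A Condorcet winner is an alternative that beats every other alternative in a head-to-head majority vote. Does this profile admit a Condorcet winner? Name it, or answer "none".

Head-to-head results (23 voters):
C vs E: C preferred on 3+4+5+3 = 15 ballots; C wins 15–8.
C vs F: 10 to 13, F.
C vs G: C preferred on 3+4+3 = 10 ballots; G wins 13–10.
E vs F: 15 to 8, E.
E vs G: 3+4+8+3 = 18 for E, 5 for G — E by 18–5.
F vs G: 7 to 16, G.
No alternative is unbeaten: C loses to F; E loses to C; F loses to E; G loses to E. In particular C → E → F → C is a majority cycle — no Condorcet winner exists.

none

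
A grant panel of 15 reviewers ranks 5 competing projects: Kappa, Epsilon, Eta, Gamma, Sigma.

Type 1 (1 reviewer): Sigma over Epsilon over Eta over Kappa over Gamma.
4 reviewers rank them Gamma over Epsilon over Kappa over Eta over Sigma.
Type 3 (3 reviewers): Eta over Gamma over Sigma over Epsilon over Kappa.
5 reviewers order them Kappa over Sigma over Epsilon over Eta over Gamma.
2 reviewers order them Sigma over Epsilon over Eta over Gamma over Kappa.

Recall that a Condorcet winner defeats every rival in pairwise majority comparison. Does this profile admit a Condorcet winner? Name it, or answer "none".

Pairwise majorities:
Kappa vs Epsilon: Epsilon, 10–5.
Kappa vs Eta: Kappa preferred on 4+5 = 9 ballots; Kappa wins 9–6.
Kappa vs Gamma: Kappa is ranked higher on 1+5 = 6 ballots, Gamma on 9. Gamma wins 9–6.
Kappa vs Sigma: 4+5 = 9 for Kappa, 6 for Sigma — Kappa by 9–6.
Epsilon vs Eta: 1+4+5+2 = 12 for Epsilon, 3 for Eta — Epsilon by 12–3.
Epsilon vs Gamma: 8 to 7, Epsilon.
Epsilon vs Sigma: Sigma wins 11–4.
Eta–Gamma: Eta 11–4.
Eta vs Sigma: Eta preferred on 4+3 = 7 ballots; Sigma wins 8–7.
Gamma vs Sigma: 4+3 = 7 for Gamma, 8 for Sigma — Sigma by 8–7.
Each project drops at least one matchup (Kappa loses to Epsilon; Epsilon loses to Sigma; Eta loses to Kappa; Gamma loses to Epsilon; Sigma loses to Kappa); the cycle Kappa > Eta > Gamma > Kappa rules out a Condorcet winner.

none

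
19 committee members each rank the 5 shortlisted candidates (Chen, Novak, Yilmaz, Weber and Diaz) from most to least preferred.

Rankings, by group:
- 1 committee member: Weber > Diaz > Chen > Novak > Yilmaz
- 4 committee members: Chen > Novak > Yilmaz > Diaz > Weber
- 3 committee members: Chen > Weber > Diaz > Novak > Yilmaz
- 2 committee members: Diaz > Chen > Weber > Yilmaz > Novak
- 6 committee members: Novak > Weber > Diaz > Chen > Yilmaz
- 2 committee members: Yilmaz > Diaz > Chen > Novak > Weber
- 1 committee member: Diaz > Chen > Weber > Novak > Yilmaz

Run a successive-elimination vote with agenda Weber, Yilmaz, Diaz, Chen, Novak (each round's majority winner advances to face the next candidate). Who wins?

Chen

Round 1: Weber vs Yilmaz — 13–6, Weber advances.
Round 2: Weber vs Diaz — 10–9, Weber advances.
Round 3: Weber vs Chen — 7–12, Chen advances.
Round 4: Chen vs Novak — 13–6, Chen advances.
Chen survives the agenda.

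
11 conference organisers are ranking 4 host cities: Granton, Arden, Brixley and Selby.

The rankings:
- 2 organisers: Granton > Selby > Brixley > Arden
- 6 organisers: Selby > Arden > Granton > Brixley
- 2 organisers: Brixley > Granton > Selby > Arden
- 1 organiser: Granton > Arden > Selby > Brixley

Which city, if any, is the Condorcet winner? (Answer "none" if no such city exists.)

Pairwise majorities:
Granton vs Arden: Granton is ranked higher on 2+2+1 = 5 ballots, Arden on 6. Arden wins 6–5.
Granton vs Brixley: Granton is ranked higher on 2+6+1 = 9 ballots, Brixley on 2. Granton wins 9–2.
Granton vs Selby: Granton preferred on 2+2+1 = 5 ballots; Selby wins 6–5.
Arden vs Brixley: Arden preferred on 6+1 = 7 ballots; Arden wins 7–4.
Arden vs Selby: 1 for Arden, 10 for Selby — Selby by 10–1.
Brixley vs Selby: 2 to 9, Selby.
Selby wins every pairwise contest, so Selby is the Condorcet winner.

Selby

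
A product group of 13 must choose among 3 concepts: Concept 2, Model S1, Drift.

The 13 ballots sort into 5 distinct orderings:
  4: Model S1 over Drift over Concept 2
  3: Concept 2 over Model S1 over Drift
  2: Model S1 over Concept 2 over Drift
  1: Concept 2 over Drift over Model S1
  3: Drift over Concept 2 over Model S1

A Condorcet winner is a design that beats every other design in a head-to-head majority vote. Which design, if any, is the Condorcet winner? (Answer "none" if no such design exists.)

none

Check each pair by majority over 13 ballots:
Concept 2 vs Model S1: 3+1+3 = 7 for Concept 2, 6 for Model S1 — Concept 2 by 7–6.
Concept 2 vs Drift: Concept 2 is ranked higher on 3+2+1 = 6 ballots, Drift on 7. Drift wins 7–6.
Model S1 vs Drift: Model S1 is ranked higher on 4+3+2 = 9 ballots, Drift on 4. Model S1 wins 9–4.
No design is unbeaten: Concept 2 loses to Drift; Model S1 loses to Concept 2; Drift loses to Model S1. In particular Concept 2 beats Model S1 beats Drift beats Concept 2 is a majority cycle — no Condorcet winner exists.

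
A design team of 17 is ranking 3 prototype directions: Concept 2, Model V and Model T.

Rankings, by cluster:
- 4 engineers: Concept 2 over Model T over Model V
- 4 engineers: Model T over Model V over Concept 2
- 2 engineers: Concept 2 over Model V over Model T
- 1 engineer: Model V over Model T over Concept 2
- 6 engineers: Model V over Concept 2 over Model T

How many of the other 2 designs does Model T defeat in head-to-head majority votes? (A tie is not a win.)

Model T against each rival (17 engineers):
Model T–Concept 2: Concept 2 12–5.
Model T vs Model V: 8 to 9, Model V.
Model T beats no one; loses to Concept 2, Model V — 0 pairwise wins.

0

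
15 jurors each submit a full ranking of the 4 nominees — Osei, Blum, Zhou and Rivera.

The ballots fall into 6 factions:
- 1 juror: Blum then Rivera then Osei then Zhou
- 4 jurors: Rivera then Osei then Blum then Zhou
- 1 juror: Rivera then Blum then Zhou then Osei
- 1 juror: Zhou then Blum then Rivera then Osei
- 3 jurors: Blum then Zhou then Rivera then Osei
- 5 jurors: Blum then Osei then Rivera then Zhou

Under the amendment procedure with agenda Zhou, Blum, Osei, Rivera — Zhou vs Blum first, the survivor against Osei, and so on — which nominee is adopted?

Round 1: Zhou vs Blum — 1–14, Blum advances.
Round 2: Blum vs Osei — 11–4, Blum advances.
Round 3: Blum vs Rivera — 10–5, Blum advances.
The agenda winner is Blum.

Blum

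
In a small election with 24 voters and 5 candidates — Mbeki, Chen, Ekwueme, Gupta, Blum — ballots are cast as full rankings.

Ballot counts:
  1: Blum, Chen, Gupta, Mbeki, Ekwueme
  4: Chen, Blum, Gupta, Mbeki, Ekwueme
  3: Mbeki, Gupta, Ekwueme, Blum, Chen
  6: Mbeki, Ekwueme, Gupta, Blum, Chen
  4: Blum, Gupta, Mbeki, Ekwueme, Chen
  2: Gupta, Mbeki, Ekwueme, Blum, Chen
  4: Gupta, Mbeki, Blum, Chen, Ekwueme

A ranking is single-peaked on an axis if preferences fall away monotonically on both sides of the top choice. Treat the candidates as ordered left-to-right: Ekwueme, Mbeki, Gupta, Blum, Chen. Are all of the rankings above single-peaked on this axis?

Axis positions: Ekwueme=1, Mbeki=2, Gupta=3, Blum=4, Chen=5.
Ballot type 1 (peak Blum at position 4): ranking walks positions 4-5-3-2-1, expanding outward from the peak — single-peaked.
Ballot type 2 (peak Chen at position 5): ranking walks positions 5-4-3-2-1, expanding outward from the peak — single-peaked.
Ballot type 3 (peak Mbeki at position 2): ranking walks positions 2-3-1-4-5, expanding outward from the peak — single-peaked.
Ballot type 4 (peak Mbeki at position 2): ranking walks positions 2-1-3-4-5, expanding outward from the peak — single-peaked.
Ballot type 5 (peak Blum at position 4): ranking walks positions 4-3-2-1-5, expanding outward from the peak — single-peaked.
Ballot type 6 (peak Gupta at position 3): ranking walks positions 3-2-1-4-5, expanding outward from the peak — single-peaked.
Ballot type 7 (peak Gupta at position 3): ranking walks positions 3-2-4-5-1, expanding outward from the peak — single-peaked.
Every ranking is single-peaked on this axis.

yes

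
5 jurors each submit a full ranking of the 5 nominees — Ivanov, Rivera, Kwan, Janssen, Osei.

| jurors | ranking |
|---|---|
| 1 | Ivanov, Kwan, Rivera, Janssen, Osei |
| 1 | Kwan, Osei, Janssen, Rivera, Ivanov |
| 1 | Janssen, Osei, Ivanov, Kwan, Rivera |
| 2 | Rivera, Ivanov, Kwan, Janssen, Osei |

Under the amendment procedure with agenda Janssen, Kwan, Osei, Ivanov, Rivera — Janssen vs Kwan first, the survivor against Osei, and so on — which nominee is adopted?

Round 1: Janssen vs Kwan — 1–4, Kwan advances.
Round 2: Kwan vs Osei — 4–1, Kwan advances.
Round 3: Kwan vs Ivanov — 1–4, Ivanov advances.
Round 4: Ivanov vs Rivera — 2–3, Rivera advances.
Rivera survives the agenda.

Rivera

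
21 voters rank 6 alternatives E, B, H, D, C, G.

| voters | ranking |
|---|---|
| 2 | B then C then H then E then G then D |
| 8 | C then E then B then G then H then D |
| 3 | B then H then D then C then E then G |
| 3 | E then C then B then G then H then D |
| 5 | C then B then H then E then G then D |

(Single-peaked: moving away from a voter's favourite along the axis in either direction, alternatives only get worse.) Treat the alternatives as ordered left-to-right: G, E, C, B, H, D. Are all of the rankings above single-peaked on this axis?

yes

Axis positions: G=1, E=2, C=3, B=4, H=5, D=6.
Cluster 1 (peak B at position 4): ranking walks positions 4-3-5-2-1-6, expanding outward from the peak — single-peaked.
Cluster 2 (peak C at position 3): ranking walks positions 3-2-4-1-5-6, expanding outward from the peak — single-peaked.
Cluster 3 (peak B at position 4): ranking walks positions 4-5-6-3-2-1, expanding outward from the peak — single-peaked.
Cluster 4 (peak E at position 2): ranking walks positions 2-3-4-1-5-6, expanding outward from the peak — single-peaked.
Cluster 5 (peak C at position 3): ranking walks positions 3-4-5-2-1-6, expanding outward from the peak — single-peaked.
Every ranking is single-peaked on this axis.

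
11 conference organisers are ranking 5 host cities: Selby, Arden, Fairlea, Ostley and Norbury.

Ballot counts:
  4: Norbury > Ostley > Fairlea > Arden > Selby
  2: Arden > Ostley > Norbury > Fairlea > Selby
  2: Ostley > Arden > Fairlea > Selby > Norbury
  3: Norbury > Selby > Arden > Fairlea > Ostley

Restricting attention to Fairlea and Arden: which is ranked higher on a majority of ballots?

Arden

Ballots ranking Fairlea above Arden: 4.
Ballots ranking Arden above Fairlea: 11 − 4 = 7.
Arden wins the head-to-head 7–4.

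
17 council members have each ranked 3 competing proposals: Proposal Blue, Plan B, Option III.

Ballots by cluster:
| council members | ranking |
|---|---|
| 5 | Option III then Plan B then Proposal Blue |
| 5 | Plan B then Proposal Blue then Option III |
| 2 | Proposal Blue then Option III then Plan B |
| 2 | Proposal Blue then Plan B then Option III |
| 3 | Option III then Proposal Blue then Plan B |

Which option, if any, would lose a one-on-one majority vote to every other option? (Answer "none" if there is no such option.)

Head-to-head results (17 council members):
Proposal Blue vs Plan B: Proposal Blue is ranked higher on 2+2+3 = 7 ballots, Plan B on 10. Plan B wins 10–7.
Proposal Blue vs Option III: Proposal Blue, 9–8.
Plan B vs Option III: 7 to 10, Option III.
Each option has at least one pairwise win (Proposal Blue beats Option III; Plan B beats Proposal Blue; Option III beats Plan B) — no Condorcet loser.

none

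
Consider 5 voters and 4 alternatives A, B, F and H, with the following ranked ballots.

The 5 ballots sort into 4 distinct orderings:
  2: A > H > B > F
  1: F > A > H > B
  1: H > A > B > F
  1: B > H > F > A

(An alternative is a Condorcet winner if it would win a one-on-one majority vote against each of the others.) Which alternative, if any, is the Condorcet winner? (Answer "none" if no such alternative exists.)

Pairwise majorities:
A vs B: A preferred on 2+1+1 = 4 ballots; A wins 4–1.
A vs F: 2+1 = 3 for A, 2 for F — A by 3–2.
A vs H: 3 to 2, A.
B vs F: B is ranked higher on 2+1+1 = 4 ballots, F on 1. B wins 4–1.
B vs H: B preferred on 1 ballot; H wins 4–1.
F vs H: F is ranked higher on 1 ballot, H on 4. H wins 4–1.
A beats each of B, F, H — A is the Condorcet winner.

A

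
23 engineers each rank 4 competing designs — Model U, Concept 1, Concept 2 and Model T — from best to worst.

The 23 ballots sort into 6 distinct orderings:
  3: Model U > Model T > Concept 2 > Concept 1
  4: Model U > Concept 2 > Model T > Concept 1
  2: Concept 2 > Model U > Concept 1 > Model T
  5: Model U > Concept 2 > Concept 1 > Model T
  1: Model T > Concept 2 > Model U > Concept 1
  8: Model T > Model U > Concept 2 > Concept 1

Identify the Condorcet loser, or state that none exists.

Concept 1

Pairwise majorities:
Model U–Concept 1: Model U 23–0.
Model U vs Concept 2: 3+4+5+8 = 20 for Model U, 3 for Concept 2 — Model U by 20–3.
Model U vs Model T: 14 to 9, Model U.
Concept 1 vs Concept 2: 0 to 23, Concept 2.
Concept 1 vs Model T: Model T, 16–7.
Concept 2–Model T: Model T 12–11.
Only Concept 1 has no wins; Concept 1 is the Condorcet loser.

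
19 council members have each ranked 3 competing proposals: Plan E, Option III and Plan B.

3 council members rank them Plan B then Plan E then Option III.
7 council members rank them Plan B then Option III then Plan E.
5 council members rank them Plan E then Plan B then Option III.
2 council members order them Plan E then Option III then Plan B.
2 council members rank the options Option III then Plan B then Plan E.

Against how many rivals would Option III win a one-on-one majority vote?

0

Option III against each rival (19 council members):
Option III–Plan E: Plan E 10–9.
Option III vs Plan B: Option III preferred on 2+2 = 4 ballots; Plan B wins 15–4.
Option III beats no one; loses to Plan E, Plan B — 0 pairwise wins.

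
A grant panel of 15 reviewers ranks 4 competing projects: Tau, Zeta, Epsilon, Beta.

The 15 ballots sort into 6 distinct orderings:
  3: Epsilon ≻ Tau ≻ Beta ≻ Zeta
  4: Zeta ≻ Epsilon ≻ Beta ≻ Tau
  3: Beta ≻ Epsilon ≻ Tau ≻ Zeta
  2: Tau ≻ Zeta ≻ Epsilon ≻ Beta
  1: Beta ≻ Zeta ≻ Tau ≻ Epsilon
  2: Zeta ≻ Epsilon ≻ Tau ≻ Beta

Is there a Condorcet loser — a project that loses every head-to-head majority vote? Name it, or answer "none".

none

Head-to-head results (15 reviewers):
Tau vs Zeta: Tau wins 8–7.
Tau vs Epsilon: Epsilon wins 12–3.
Tau vs Beta: Beta, 8–7.
Zeta vs Epsilon: 4+2+1+2 = 9 for Zeta, 6 for Epsilon — Zeta by 9–6.
Zeta vs Beta: 8 to 7, Zeta.
Epsilon vs Beta: 3+4+2+2 = 11 for Epsilon, 4 for Beta — Epsilon by 11–4.
Each project has at least one pairwise win (Tau beats Zeta; Zeta beats Epsilon; Epsilon beats Tau; Beta beats Tau) — no Condorcet loser.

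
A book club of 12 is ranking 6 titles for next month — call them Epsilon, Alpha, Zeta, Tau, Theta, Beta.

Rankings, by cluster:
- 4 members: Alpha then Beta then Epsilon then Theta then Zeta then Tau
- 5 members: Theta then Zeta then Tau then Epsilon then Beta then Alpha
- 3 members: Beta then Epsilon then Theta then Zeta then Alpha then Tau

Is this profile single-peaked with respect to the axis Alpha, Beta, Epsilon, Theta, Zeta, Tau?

Axis positions: Alpha=1, Beta=2, Epsilon=3, Theta=4, Zeta=5, Tau=6.
Cluster 1 (peak Alpha at position 1): ranking walks positions 1-2-3-4-5-6, expanding outward from the peak — single-peaked.
Cluster 2 (peak Theta at position 4): ranking walks positions 4-5-6-3-2-1, expanding outward from the peak — single-peaked.
Cluster 3 (peak Beta at position 2): ranking walks positions 2-3-4-5-1-6, expanding outward from the peak — single-peaked.
Every ranking is single-peaked on this axis.

yes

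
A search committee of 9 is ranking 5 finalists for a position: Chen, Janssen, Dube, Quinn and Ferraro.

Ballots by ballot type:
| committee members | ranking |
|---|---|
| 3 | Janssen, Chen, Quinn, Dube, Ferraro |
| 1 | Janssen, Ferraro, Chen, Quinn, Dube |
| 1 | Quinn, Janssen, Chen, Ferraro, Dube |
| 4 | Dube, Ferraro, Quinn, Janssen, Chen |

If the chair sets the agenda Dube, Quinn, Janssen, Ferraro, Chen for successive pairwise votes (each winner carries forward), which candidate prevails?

Round 1: Dube vs Quinn — 4–5, Quinn advances.
Round 2: Quinn vs Janssen — 5–4, Quinn advances.
Round 3: Quinn vs Ferraro — 4–5, Ferraro advances.
Round 4: Ferraro vs Chen — 5–4, Ferraro advances.
Ferraro survives the agenda.

Ferraro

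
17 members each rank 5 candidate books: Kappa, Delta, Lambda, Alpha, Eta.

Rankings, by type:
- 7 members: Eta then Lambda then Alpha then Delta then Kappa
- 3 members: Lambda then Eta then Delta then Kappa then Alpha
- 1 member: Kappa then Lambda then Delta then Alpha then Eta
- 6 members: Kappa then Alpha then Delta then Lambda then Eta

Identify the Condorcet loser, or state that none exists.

none

Head-to-head results (17 members):
Kappa vs Delta: 1+6 = 7 for Kappa, 10 for Delta — Delta by 10–7.
Kappa–Lambda: Lambda 10–7.
Kappa–Alpha: Kappa 10–7.
Kappa vs Eta: 1+6 = 7 for Kappa, 10 for Eta — Eta by 10–7.
Delta vs Lambda: 6 to 11, Lambda.
Delta vs Alpha: Alpha, 13–4.
Delta vs Eta: 7 to 10, Eta.
Lambda–Alpha: Lambda 11–6.
Lambda vs Eta: Lambda, 10–7.
Alpha vs Eta: Alpha preferred on 1+6 = 7 ballots; Eta wins 10–7.
No book is winless: Kappa beats Alpha; Delta beats Kappa; Lambda beats Kappa; Alpha beats Delta; Eta beats Kappa. There is no Condorcet loser.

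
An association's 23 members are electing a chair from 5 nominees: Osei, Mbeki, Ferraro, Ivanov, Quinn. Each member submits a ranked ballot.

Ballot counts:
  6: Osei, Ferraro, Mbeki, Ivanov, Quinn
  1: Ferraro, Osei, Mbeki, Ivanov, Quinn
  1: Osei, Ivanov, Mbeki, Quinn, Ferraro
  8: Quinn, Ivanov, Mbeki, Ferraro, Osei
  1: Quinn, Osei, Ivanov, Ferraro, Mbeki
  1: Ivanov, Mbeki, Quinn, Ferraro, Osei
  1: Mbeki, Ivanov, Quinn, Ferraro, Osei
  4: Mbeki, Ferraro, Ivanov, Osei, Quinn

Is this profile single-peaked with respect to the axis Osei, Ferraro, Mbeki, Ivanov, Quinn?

Axis positions: Osei=1, Ferraro=2, Mbeki=3, Ivanov=4, Quinn=5.
Bloc 1 (peak Osei at position 1): ranking walks positions 1-2-3-4-5, expanding outward from the peak — single-peaked.
Bloc 2 (peak Ferraro at position 2): ranking walks positions 2-1-3-4-5, expanding outward from the peak — single-peaked.
Bloc 3: ranking walks positions 1-4-3-5-2; Ivanov is ranked above Ferraro even though Ferraro lies between Ivanov and the peak Osei on the axis — preferences dip and rise again. Not single-peaked.
Bloc 4 (peak Quinn at position 5): ranking walks positions 5-4-3-2-1, expanding outward from the peak — single-peaked.
Bloc 5: ranking walks positions 5-1-4-2-3; Osei is ranked above Ivanov even though Ivanov lies between Osei and the peak Quinn on the axis — preferences dip and rise again. Not single-peaked.
Bloc 6 (peak Ivanov at position 4): ranking walks positions 4-3-5-2-1, expanding outward from the peak — single-peaked.
Bloc 7 (peak Mbeki at position 3): ranking walks positions 3-4-5-2-1, expanding outward from the peak — single-peaked.
Bloc 8 (peak Mbeki at position 3): ranking walks positions 3-2-4-1-5, expanding outward from the peak — single-peaked.
Bloc 3 violates single-peakedness, so the profile is not single-peaked on this axis.

no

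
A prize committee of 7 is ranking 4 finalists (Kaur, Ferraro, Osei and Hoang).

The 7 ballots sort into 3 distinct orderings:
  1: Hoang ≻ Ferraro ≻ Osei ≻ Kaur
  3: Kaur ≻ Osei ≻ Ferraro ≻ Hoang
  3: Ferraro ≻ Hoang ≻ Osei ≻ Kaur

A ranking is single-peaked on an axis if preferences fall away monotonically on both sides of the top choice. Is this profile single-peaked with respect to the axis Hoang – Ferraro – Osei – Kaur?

yes

Axis positions: Hoang=1, Ferraro=2, Osei=3, Kaur=4.
Group 1 (peak Hoang at position 1): ranking walks positions 1-2-3-4, expanding outward from the peak — single-peaked.
Group 2 (peak Kaur at position 4): ranking walks positions 4-3-2-1, expanding outward from the peak — single-peaked.
Group 3 (peak Ferraro at position 2): ranking walks positions 2-1-3-4, expanding outward from the peak — single-peaked.
Every ranking is single-peaked on this axis.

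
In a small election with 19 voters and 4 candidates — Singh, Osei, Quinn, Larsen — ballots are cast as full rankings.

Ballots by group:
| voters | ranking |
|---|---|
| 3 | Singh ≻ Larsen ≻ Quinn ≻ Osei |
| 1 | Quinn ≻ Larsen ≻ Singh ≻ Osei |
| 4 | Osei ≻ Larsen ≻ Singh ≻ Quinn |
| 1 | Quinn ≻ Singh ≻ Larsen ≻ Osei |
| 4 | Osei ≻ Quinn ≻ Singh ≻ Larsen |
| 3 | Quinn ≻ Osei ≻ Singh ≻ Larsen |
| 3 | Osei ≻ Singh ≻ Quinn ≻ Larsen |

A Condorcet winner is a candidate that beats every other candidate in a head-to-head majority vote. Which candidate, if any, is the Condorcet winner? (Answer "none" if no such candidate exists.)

Pairwise majorities:
Singh vs Osei: 3+1+1 = 5 for Singh, 14 for Osei — Osei by 14–5.
Singh vs Quinn: Singh is ranked higher on 3+4+3 = 10 ballots, Quinn on 9. Singh wins 10–9.
Singh vs Larsen: 3+1+4+3+3 = 14 for Singh, 5 for Larsen — Singh by 14–5.
Osei vs Quinn: 11 to 8, Osei.
Osei vs Larsen: 14 to 5, Osei.
Quinn vs Larsen: 1+1+4+3+3 = 12 for Quinn, 7 for Larsen — Quinn by 12–7.
Only Osei has no losses; Osei is the Condorcet winner.

Osei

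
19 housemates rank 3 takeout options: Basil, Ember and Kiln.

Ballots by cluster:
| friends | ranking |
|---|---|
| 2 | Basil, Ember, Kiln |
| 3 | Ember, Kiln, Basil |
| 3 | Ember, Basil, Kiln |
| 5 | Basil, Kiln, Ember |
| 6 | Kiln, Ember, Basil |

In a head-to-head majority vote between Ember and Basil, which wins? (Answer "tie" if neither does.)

Ballots ranking Ember above Basil: 3 + 3 + 6 = 12.
Ballots ranking Basil above Ember: 19 − 12 = 7.
Ember wins the head-to-head 12–7.

Ember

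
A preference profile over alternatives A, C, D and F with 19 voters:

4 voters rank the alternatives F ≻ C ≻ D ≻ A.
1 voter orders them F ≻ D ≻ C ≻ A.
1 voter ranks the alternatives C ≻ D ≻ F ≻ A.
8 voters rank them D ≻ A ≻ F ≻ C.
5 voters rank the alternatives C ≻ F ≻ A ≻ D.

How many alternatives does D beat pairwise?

1

D against each rival (19 voters):
D vs A: 14 to 5, D.
D vs C: D is ranked higher on 1+8 = 9 ballots, C on 10. C wins 10–9.
D–F: F 10–9.
D beats A; loses to C, F — 1 pairwise win.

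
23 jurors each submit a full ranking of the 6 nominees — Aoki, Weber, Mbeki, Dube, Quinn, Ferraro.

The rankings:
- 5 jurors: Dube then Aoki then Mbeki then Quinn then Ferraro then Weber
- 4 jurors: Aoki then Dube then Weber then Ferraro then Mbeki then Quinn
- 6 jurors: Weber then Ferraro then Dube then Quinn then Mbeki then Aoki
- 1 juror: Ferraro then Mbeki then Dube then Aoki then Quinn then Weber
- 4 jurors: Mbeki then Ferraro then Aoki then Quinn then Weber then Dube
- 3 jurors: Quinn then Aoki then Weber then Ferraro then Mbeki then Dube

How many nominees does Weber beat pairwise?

Weber against each rival (23 jurors):
Weber vs Aoki: Aoki wins 17–6.
Weber vs Mbeki: Weber is ranked higher on 4+6+3 = 13 ballots, Mbeki on 10. Weber wins 13–10.
Weber vs Dube: Weber, 13–10.
Weber vs Quinn: 10 to 13, Quinn.
Weber vs Ferraro: Weber, 13–10.
Weber beats Mbeki, Dube, Ferraro; loses to Aoki, Quinn — 3 pairwise wins.

3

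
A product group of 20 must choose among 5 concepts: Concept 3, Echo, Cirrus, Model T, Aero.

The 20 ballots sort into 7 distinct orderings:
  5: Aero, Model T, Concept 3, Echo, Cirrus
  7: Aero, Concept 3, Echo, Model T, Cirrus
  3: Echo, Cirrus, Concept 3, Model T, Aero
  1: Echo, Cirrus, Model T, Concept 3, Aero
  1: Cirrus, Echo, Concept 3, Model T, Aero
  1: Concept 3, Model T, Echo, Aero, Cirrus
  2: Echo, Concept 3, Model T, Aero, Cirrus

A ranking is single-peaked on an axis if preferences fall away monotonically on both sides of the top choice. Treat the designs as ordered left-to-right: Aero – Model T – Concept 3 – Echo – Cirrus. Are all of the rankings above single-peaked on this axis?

Axis positions: Aero=1, Model T=2, Concept 3=3, Echo=4, Cirrus=5.
Faction 1 (peak Aero at position 1): ranking walks positions 1-2-3-4-5, expanding outward from the peak — single-peaked.
Faction 2: ranking walks positions 1-3-4-2-5; Concept 3 is ranked above Model T even though Model T lies between Concept 3 and the peak Aero on the axis — preferences dip and rise again. Not single-peaked.
Faction 3 (peak Echo at position 4): ranking walks positions 4-5-3-2-1, expanding outward from the peak — single-peaked.
Faction 4: ranking walks positions 4-5-2-3-1; Model T is ranked above Concept 3 even though Concept 3 lies between Model T and the peak Echo on the axis — preferences dip and rise again. Not single-peaked.
Faction 5 (peak Cirrus at position 5): ranking walks positions 5-4-3-2-1, expanding outward from the peak — single-peaked.
Faction 6 (peak Concept 3 at position 3): ranking walks positions 3-2-4-1-5, expanding outward from the peak — single-peaked.
Faction 7 (peak Echo at position 4): ranking walks positions 4-3-2-1-5, expanding outward from the peak — single-peaked.
Faction 2 violates single-peakedness, so the profile is not single-peaked on this axis.

no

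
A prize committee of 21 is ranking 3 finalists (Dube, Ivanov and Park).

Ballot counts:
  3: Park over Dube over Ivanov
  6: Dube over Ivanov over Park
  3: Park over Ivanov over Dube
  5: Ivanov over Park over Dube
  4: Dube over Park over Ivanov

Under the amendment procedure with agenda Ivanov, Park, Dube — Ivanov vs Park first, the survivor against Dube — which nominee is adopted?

Round 1: Ivanov vs Park — 11–10, Ivanov advances.
Round 2: Ivanov vs Dube — 8–13, Dube advances.
Dube survives the agenda.

Dube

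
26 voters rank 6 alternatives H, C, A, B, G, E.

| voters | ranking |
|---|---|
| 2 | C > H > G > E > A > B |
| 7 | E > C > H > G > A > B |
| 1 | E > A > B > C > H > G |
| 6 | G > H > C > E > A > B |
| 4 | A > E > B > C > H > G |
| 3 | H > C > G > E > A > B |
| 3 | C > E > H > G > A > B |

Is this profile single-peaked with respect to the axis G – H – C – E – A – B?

yes

Axis positions: G=1, H=2, C=3, E=4, A=5, B=6.
Faction 1 (peak C at position 3): ranking walks positions 3-2-1-4-5-6, expanding outward from the peak — single-peaked.
Faction 2 (peak E at position 4): ranking walks positions 4-3-2-1-5-6, expanding outward from the peak — single-peaked.
Faction 3 (peak E at position 4): ranking walks positions 4-5-6-3-2-1, expanding outward from the peak — single-peaked.
Faction 4 (peak G at position 1): ranking walks positions 1-2-3-4-5-6, expanding outward from the peak — single-peaked.
Faction 5 (peak A at position 5): ranking walks positions 5-4-6-3-2-1, expanding outward from the peak — single-peaked.
Faction 6 (peak H at position 2): ranking walks positions 2-3-1-4-5-6, expanding outward from the peak — single-peaked.
Faction 7 (peak C at position 3): ranking walks positions 3-4-2-1-5-6, expanding outward from the peak — single-peaked.
Every ranking is single-peaked on this axis.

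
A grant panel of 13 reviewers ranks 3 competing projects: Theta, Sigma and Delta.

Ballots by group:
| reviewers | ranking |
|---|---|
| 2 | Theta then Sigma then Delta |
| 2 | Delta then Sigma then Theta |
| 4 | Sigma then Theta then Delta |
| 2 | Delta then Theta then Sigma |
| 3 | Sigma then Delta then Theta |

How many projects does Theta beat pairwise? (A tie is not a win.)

0

Theta against each rival (13 reviewers):
Theta vs Sigma: 2+2 = 4 for Theta, 9 for Sigma — Sigma by 9–4.
Theta vs Delta: Theta is ranked higher on 2+4 = 6 ballots, Delta on 7. Delta wins 7–6.
Theta beats no one; loses to Sigma, Delta — 0 pairwise wins.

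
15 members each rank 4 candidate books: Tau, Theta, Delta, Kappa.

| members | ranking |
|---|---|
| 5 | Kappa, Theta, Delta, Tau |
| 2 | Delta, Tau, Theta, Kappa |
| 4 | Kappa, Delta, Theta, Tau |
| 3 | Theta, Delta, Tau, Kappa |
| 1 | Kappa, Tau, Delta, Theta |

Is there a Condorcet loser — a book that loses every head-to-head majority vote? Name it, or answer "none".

Pairwise majorities:
Tau vs Theta: Tau preferred on 2+1 = 3 ballots; Theta wins 12–3.
Tau vs Delta: Delta, 14–1.
Tau–Kappa: Kappa 10–5.
Theta vs Delta: Theta, 8–7.
Theta vs Kappa: Theta is ranked higher on 2+3 = 5 ballots, Kappa on 10. Kappa wins 10–5.
Delta vs Kappa: Kappa, 10–5.
Tau loses to every other book — it is the Condorcet loser.

Tau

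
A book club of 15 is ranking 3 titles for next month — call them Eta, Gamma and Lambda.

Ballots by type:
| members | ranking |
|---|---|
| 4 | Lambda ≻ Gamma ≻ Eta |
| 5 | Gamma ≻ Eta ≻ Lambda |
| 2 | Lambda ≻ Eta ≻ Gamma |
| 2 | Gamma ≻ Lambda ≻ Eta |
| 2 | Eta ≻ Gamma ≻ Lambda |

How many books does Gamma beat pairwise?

2

Gamma against each rival (15 members):
Gamma vs Eta: 11 to 4, Gamma.
Gamma vs Lambda: Gamma is ranked higher on 5+2+2 = 9 ballots, Lambda on 6. Gamma wins 9–6.
Gamma beats Eta, Lambda — 2 pairwise wins.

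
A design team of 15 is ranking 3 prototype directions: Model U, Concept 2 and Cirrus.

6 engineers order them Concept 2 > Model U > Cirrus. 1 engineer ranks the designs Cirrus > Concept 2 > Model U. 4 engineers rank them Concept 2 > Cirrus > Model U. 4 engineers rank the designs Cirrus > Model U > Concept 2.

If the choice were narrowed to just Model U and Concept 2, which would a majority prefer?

Ballots ranking Model U above Concept 2: 4.
Ballots ranking Concept 2 above Model U: 15 − 4 = 11.
Concept 2 wins the head-to-head 11–4.

Concept 2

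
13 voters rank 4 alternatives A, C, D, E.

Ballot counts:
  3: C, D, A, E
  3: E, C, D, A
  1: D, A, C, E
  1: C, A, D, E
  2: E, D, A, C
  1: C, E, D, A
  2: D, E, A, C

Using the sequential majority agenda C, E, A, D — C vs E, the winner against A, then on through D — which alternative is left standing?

Round 1: C vs E — 6–7, E advances.
Round 2: E vs A — 8–5, E advances.
Round 3: E vs D — 6–7, D advances.
D survives the agenda.

D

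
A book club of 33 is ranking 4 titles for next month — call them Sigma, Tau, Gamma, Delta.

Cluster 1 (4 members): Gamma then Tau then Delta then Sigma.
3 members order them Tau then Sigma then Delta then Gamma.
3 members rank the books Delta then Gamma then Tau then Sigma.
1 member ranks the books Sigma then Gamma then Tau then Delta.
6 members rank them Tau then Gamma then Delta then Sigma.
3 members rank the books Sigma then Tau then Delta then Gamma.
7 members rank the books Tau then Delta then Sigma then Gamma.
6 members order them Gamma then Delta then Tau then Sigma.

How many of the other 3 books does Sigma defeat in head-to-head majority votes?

0

Sigma against each rival (33 members):
Sigma vs Tau: Sigma is ranked higher on 1+3 = 4 ballots, Tau on 29. Tau wins 29–4.
Sigma vs Gamma: Sigma is ranked higher on 3+1+3+7 = 14 ballots, Gamma on 19. Gamma wins 19–14.
Sigma vs Delta: 7 to 26, Delta.
Sigma beats no one; loses to Tau, Gamma, Delta — 0 pairwise wins.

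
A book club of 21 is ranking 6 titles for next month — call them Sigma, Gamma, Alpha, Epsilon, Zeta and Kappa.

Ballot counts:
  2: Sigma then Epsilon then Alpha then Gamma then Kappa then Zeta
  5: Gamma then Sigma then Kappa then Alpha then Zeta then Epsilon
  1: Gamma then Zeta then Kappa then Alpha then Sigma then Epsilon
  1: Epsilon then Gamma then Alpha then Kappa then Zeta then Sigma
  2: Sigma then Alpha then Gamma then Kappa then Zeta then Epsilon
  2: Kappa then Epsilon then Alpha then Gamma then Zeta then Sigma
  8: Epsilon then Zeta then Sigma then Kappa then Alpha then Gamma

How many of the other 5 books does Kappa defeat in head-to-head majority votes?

2

Kappa against each rival (21 members):
Kappa vs Sigma: Kappa is ranked higher on 1+1+2 = 4 ballots, Sigma on 17. Sigma wins 17–4.
Kappa vs Gamma: Gamma wins 11–10.
Kappa vs Alpha: Kappa preferred on 5+1+2+8 = 16 ballots; Kappa wins 16–5.
Kappa vs Epsilon: 10 to 11, Epsilon.
Kappa–Zeta: Kappa 12–9.
Kappa beats Alpha, Zeta; loses to Sigma, Gamma, Epsilon — 2 pairwise wins.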